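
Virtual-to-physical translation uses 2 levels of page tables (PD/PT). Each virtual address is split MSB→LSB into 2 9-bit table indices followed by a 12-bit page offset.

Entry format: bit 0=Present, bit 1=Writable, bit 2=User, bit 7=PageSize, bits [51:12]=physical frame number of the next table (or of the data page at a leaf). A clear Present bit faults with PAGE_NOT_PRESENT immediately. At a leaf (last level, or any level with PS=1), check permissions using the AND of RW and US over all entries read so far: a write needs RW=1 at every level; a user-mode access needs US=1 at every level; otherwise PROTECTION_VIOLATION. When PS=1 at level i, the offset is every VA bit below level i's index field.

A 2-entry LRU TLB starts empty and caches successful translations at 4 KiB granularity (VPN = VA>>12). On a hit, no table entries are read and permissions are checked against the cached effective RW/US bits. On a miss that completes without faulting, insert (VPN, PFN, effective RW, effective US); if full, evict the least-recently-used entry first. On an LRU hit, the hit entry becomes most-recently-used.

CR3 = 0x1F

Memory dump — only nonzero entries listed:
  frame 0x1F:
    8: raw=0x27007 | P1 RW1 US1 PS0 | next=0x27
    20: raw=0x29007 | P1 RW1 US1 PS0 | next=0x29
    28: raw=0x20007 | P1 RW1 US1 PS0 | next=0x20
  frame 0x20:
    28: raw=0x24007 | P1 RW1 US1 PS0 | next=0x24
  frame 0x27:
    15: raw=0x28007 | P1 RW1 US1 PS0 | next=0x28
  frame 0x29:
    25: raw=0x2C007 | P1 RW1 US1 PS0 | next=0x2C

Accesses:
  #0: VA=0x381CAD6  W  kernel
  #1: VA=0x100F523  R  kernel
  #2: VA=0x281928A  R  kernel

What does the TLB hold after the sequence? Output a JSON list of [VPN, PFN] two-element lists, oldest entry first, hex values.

Per-access translation:
#0 VA=0x381CAD6 (w,kernel):
  L0 @0x1F[28] → 0x20007  P=1,RW=1,US=1,PS=0
  L1 @0x20[28] → 0x24007  P=1,RW=1,US=1,PS=0
  ✓ 0x24AD6  — 2 lookups
#1 VA=0x100F523 (r,kernel):
  L0 @0x1F[8] → 0x27007  P=1,RW=1,US=1,PS=0
  L1 @0x27[15] → 0x28007  P=1,RW=1,US=1,PS=0
  ✓ 0x28523  — 2 lookups
#2 VA=0x281928A (r,kernel):
  L0 @0x1F[20] → 0x29007  P=1,RW=1,US=1,PS=0
  L1 @0x29[25] → 0x2C007  P=1,RW=1,US=1,PS=0
  ✓ 0x2C28A  — 2 lookups

TLB: [["0x100F", "0x28"], ["0x2819", "0x2C"]]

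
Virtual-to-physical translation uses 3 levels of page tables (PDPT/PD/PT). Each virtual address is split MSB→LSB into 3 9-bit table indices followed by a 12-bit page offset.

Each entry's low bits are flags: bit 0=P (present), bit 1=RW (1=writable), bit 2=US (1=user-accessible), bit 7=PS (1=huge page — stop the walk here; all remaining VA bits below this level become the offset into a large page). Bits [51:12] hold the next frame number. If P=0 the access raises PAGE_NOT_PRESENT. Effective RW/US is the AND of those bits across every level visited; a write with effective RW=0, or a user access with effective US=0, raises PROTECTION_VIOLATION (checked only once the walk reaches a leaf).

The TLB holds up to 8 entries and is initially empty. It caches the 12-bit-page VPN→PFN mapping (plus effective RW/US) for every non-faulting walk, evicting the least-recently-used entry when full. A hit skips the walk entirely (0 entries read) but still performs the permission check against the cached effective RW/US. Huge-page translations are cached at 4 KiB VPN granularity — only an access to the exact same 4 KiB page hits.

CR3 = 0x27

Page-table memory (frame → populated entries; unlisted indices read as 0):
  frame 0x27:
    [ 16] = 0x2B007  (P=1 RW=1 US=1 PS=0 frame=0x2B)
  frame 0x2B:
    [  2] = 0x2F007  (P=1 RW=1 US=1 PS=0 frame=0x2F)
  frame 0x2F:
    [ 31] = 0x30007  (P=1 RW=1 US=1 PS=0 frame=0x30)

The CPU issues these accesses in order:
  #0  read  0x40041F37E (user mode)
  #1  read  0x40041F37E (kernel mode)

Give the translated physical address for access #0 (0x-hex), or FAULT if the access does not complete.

Walk each access:
#0 VA=0x40041F37E (r,user):
  [0] read 0x27 idx=16: raw=0x2B007 flags P=1 W=1 U=1 S=0
  [1] read 0x2B idx=2: raw=0x2F007 flags P=1 W=1 U=1 S=0
  [2] read 0x2F idx=31: raw=0x30007 flags P=1 W=1 U=1 S=0
  → PA=0x3037E  (3 entries read)
#1 VA=0x40041F37E (r,kernel):
  TLB hit vpn=0x40041F → PA=0x3037E

Access #0 PA: 0x3037E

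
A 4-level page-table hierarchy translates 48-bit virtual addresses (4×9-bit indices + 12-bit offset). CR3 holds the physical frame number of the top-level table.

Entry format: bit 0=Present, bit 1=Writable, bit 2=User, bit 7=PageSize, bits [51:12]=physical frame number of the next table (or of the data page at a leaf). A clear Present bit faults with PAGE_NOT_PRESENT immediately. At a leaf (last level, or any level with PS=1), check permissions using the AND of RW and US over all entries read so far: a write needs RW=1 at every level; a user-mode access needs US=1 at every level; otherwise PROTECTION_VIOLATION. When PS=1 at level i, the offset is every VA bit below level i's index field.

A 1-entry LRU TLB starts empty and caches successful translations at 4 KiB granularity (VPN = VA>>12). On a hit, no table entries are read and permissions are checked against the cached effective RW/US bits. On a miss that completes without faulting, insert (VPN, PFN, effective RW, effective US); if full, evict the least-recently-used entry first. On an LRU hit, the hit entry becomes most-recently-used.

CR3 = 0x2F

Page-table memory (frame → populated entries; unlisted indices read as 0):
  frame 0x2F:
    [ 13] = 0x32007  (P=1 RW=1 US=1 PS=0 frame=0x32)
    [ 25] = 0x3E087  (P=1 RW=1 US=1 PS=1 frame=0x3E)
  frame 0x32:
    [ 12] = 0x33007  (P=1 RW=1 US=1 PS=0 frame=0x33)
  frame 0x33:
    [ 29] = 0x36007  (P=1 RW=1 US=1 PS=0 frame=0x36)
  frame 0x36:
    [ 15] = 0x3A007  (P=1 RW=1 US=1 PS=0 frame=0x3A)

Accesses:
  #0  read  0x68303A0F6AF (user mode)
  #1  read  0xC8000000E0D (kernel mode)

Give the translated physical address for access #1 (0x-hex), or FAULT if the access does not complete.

Per-access translation:
#0 VA=0x68303A0F6AF (r,user):
  L0 @0x2F[13] → 0x32007  P=1,RW=1,US=1,PS=0
  L1 @0x32[12] → 0x33007  P=1,RW=1,US=1,PS=0
  L2 @0x33[29] → 0x36007  P=1,RW=1,US=1,PS=0
  L3 @0x36[15] → 0x3A007  P=1,RW=1,US=1,PS=0
  ⇒ phys 0x3A6AF  [4 reads]
#1 VA=0xC8000000E0D (r,kernel):
  L0 @0x2F[25] → 0x3E087  P=1,RW=1,US=1,PS=1
  ⇒ phys 0x3EE0D (huge @L0)  [1 reads]

Access #1 PA: 0x3EE0D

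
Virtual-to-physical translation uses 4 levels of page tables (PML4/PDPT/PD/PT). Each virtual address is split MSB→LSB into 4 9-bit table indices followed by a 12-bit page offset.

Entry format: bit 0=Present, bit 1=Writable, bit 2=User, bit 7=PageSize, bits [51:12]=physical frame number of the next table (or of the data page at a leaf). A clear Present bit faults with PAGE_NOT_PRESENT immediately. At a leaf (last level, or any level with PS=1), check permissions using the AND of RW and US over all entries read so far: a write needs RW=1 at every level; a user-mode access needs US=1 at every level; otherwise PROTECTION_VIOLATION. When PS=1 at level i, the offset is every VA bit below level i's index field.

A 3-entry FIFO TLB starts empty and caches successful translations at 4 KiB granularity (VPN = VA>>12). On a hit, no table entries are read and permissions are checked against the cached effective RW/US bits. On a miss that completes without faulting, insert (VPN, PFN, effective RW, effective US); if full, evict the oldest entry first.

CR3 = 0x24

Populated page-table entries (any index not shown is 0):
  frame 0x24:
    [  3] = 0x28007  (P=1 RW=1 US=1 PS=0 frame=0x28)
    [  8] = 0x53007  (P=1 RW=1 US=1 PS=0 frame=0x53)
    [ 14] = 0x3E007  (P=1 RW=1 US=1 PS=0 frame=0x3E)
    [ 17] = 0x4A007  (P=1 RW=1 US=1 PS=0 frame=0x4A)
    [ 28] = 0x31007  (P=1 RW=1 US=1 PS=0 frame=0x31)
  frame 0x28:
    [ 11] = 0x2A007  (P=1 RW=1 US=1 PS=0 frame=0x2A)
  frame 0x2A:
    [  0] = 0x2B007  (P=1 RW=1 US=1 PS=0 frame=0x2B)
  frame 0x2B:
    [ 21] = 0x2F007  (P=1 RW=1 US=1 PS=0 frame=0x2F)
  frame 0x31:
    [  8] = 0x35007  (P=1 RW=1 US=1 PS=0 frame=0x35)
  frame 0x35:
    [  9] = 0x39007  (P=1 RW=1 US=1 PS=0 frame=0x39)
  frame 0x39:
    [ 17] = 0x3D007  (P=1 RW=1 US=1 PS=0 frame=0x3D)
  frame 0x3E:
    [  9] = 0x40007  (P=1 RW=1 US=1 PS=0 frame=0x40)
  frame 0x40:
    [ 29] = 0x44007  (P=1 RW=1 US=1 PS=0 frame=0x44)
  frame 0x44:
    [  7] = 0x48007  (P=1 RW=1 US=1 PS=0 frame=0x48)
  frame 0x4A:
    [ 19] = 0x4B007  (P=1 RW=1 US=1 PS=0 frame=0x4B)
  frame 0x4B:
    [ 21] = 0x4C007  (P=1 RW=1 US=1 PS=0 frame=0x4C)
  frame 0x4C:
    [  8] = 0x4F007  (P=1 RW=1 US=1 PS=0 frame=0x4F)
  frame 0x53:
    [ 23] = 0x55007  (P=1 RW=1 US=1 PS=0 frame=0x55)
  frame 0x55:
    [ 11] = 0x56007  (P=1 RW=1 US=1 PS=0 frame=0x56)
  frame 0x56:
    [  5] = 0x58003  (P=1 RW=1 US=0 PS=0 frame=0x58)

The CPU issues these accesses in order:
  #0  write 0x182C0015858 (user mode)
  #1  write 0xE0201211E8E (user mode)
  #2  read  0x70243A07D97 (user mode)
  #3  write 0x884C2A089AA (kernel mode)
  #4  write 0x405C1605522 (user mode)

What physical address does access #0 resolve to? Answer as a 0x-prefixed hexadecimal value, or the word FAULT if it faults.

Trace:
#0 VA=0x182C0015858 (w,user):
  [0] read 0x24 idx=3: raw=0x28007 flags P=1 W=1 U=1 S=0
  [1] read 0x28 idx=11: raw=0x2A007 flags P=1 W=1 U=1 S=0
  [2] read 0x2A idx=0: raw=0x2B007 flags P=1 W=1 U=1 S=0
  [3] read 0x2B idx=21: raw=0x2F007 flags P=1 W=1 U=1 S=0
  ⇒ phys 0x2F858  [4 reads]
#1 VA=0xE0201211E8E (w,user):
  [0] read 0x24 idx=28: raw=0x31007 flags P=1 W=1 U=1 S=0
  [1] read 0x31 idx=8: raw=0x35007 flags P=1 W=1 U=1 S=0
  [2] read 0x35 idx=9: raw=0x39007 flags P=1 W=1 U=1 S=0
  [3] read 0x39 idx=17: raw=0x3D007 flags P=1 W=1 U=1 S=0
  ⇒ phys 0x3DE8E  [4 reads]
#2 VA=0x70243A07D97 (r,user):
  [0] read 0x24 idx=14: raw=0x3E007 flags P=1 W=1 U=1 S=0
  [1] read 0x3E idx=9: raw=0x40007 flags P=1 W=1 U=1 S=0
  [2] read 0x40 idx=29: raw=0x44007 flags P=1 W=1 U=1 S=0
  [3] read 0x44 idx=7: raw=0x48007 flags P=1 W=1 U=1 S=0
  ⇒ phys 0x48D97  [4 reads]
#3 VA=0x884C2A089AA (w,kernel):
  [0] read 0x24 idx=17: raw=0x4A007 flags P=1 W=1 U=1 S=0
  [1] read 0x4A idx=19: raw=0x4B007 flags P=1 W=1 U=1 S=0
  [2] read 0x4B idx=21: raw=0x4C007 flags P=1 W=1 U=1 S=0
  [3] read 0x4C idx=8: raw=0x4F007 flags P=1 W=1 U=1 S=0
  ⇒ phys 0x4F9AA  [4 reads]
#4 VA=0x405C1605522 (w,user):
  [0] read 0x24 idx=8: raw=0x53007 flags P=1 W=1 U=1 S=0
  [1] read 0x53 idx=23: raw=0x55007 flags P=1 W=1 U=1 S=0
  [2] read 0x55 idx=11: raw=0x56007 flags P=1 W=1 U=1 S=0
  [3] read 0x56 idx=5: raw=0x58003 flags P=1 W=1 U=0 S=0
  ✗ PROTECTION_VIOLATION  [4 reads]

Access #0 PA: 0x2F858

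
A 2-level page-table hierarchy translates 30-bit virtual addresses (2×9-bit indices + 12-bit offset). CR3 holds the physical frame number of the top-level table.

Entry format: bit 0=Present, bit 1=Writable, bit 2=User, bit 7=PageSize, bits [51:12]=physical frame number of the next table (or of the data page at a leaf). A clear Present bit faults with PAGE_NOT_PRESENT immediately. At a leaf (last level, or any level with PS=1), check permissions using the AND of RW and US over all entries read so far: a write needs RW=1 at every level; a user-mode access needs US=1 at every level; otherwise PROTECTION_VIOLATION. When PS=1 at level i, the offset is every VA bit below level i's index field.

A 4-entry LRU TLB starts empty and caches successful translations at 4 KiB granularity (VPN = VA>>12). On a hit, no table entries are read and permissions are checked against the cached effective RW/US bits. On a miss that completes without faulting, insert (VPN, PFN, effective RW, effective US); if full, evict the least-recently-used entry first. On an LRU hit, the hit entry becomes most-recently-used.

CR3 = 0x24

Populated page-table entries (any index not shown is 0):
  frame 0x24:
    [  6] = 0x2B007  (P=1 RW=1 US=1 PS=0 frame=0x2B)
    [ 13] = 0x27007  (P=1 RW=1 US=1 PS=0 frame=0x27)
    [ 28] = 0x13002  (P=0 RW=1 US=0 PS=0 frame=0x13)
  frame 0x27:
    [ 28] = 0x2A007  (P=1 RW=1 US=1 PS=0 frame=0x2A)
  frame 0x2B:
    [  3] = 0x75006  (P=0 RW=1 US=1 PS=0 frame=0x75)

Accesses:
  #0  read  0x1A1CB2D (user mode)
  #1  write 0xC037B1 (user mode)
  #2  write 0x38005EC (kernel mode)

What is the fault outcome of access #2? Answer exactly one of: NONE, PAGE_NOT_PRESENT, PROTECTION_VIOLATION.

Walk each access:
#0 VA=0x1A1CB2D (r,user):
  L0 @0x24[13] → 0x27007  P=1,RW=1,US=1,PS=0
  L1 @0x27[28] → 0x2A007  P=1,RW=1,US=1,PS=0
  ✓ 0x2AB2D  — 2 lookups
#1 VA=0xC037B1 (w,user):
  L0 @0x24[6] → 0x2B007  P=1,RW=1,US=1,PS=0
  L1 @0x2B[3] → 0x75006  P=0,RW=1,US=1,PS=0
  ✗ PAGE_NOT_PRESENT  [2 reads]
#2 VA=0x38005EC (w,kernel):
  L0 @0x24[28] → 0x13002  P=0,RW=1,US=0,PS=0
  ✗ PAGE_NOT_PRESENT  [1 reads]

Access #2 fault: PAGE_NOT_PRESENT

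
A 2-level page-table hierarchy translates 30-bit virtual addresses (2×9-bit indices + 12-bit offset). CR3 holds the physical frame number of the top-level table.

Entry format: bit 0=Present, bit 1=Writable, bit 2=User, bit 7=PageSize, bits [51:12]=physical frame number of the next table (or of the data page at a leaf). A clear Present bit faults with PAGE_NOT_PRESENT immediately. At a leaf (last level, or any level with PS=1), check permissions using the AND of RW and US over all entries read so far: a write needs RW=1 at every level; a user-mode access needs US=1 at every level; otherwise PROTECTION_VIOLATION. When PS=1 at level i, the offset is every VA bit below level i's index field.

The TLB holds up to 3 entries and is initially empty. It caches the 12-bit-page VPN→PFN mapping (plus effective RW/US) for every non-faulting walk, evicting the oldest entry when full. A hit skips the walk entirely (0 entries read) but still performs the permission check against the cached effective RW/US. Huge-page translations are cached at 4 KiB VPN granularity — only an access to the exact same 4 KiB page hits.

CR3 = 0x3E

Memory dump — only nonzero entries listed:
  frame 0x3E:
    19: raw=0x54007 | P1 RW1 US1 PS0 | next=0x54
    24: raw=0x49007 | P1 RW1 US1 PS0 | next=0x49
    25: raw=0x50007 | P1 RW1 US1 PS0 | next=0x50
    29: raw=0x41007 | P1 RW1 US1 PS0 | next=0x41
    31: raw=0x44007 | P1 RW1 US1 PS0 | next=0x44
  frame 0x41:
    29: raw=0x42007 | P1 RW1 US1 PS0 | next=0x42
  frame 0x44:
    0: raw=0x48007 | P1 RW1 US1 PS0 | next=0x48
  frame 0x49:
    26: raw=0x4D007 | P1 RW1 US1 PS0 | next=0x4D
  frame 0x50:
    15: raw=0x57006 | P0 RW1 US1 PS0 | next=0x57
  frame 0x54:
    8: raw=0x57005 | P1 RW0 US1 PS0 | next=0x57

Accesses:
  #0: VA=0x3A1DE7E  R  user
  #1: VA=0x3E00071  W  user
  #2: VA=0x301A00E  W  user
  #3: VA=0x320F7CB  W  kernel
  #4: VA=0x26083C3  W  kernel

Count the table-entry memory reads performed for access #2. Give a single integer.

Walk each access:
#0 VA=0x3A1DE7E (r,user):
  L0: frame=0x3E idx=29 entry=0x41007 [P=1 RW=1 US=1 PS=0]
  L1: frame=0x41 idx=29 entry=0x42007 [P=1 RW=1 US=1 PS=0]
  → PA=0x42E7E  (2 entries read)
#1 VA=0x3E00071 (w,user):
  L0: frame=0x3E idx=31 entry=0x44007 [P=1 RW=1 US=1 PS=0]
  L1: frame=0x44 idx=0 entry=0x48007 [P=1 RW=1 US=1 PS=0]
  → PA=0x48071  (2 entries read)
#2 VA=0x301A00E (w,user):
  L0: frame=0x3E idx=24 entry=0x49007 [P=1 RW=1 US=1 PS=0]
  L1: frame=0x49 idx=26 entry=0x4D007 [P=1 RW=1 US=1 PS=0]
  → PA=0x4D00E  (2 entries read)
#3 VA=0x320F7CB (w,kernel):
  L0: frame=0x3E idx=25 entry=0x50007 [P=1 RW=1 US=1 PS=0]
  L1: frame=0x50 idx=15 entry=0x57006 [P=0 RW=1 US=1 PS=0]
  → PAGE_NOT_PRESENT  (2 entries read)
#4 VA=0x26083C3 (w,kernel):
  L0: frame=0x3E idx=19 entry=0x54007 [P=1 RW=1 US=1 PS=0]
  L1: frame=0x54 idx=8 entry=0x57005 [P=1 RW=0 US=1 PS=0]
  → PROTECTION_VIOLATION  (2 entries read)

Entries read for #2: 2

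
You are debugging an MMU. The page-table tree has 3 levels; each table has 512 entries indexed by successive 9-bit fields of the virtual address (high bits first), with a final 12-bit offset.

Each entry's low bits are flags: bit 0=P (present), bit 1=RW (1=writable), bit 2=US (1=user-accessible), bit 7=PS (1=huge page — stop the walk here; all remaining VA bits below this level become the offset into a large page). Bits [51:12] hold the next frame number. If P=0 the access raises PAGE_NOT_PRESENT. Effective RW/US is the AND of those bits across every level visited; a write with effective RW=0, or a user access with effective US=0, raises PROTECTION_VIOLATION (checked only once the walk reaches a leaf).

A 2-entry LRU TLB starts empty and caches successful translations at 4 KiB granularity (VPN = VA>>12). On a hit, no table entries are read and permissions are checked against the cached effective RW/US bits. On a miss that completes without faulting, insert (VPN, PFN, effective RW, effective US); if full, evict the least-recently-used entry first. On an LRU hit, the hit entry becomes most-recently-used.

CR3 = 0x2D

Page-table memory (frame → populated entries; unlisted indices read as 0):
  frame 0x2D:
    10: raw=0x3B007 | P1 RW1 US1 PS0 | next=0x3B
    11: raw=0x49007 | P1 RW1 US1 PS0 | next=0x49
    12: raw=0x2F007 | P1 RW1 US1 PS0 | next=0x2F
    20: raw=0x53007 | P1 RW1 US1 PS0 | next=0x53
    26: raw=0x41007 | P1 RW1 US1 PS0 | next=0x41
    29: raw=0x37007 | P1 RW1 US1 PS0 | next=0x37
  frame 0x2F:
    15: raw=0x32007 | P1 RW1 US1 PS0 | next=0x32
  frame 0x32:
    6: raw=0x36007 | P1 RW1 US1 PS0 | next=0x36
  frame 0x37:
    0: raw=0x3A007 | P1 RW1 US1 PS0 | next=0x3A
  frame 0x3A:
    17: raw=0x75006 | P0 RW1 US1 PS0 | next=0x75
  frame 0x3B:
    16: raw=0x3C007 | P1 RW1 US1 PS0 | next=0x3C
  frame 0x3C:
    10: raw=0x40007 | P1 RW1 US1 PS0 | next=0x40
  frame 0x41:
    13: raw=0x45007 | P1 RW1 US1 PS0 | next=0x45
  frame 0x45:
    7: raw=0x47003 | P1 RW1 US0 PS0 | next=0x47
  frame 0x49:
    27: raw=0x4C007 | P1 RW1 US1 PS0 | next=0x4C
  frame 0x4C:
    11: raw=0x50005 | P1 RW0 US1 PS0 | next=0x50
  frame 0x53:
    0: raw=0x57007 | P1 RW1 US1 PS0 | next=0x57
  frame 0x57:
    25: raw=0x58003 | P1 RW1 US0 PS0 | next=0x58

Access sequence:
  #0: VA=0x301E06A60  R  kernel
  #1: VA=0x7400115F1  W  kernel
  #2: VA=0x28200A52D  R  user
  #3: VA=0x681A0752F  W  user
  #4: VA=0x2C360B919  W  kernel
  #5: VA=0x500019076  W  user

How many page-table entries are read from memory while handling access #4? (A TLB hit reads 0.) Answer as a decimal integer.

Trace:
#0 VA=0x301E06A60 (r,kernel):
  L0 @0x2D[12] → 0x2F007  P=1,RW=1,US=1,PS=0
  L1 @0x2F[15] → 0x32007  P=1,RW=1,US=1,PS=0
  L2 @0x32[6] → 0x36007  P=1,RW=1,US=1,PS=0
  → PA=0x36A60  (3 entries read)
#1 VA=0x7400115F1 (w,kernel):
  L0 @0x2D[29] → 0x37007  P=1,RW=1,US=1,PS=0
  L1 @0x37[0] → 0x3A007  P=1,RW=1,US=1,PS=0
  L2 @0x3A[17] → 0x75006  P=0,RW=1,US=1,PS=0
  ⇒ fault: PAGE_NOT_PRESENT  — 3 lookups
#2 VA=0x28200A52D (r,user):
  L0 @0x2D[10] → 0x3B007  P=1,RW=1,US=1,PS=0
  L1 @0x3B[16] → 0x3C007  P=1,RW=1,US=1,PS=0
  L2 @0x3C[10] → 0x40007  P=1,RW=1,US=1,PS=0
  → PA=0x4052D  (3 entries read)
#3 VA=0x681A0752F (w,user):
  L0 @0x2D[26] → 0x41007  P=1,RW=1,US=1,PS=0
  L1 @0x41[13] → 0x45007  P=1,RW=1,US=1,PS=0
  L2 @0x45[7] → 0x47003  P=1,RW=1,US=0,PS=0
  ⇒ fault: PROTECTION_VIOLATION  — 3 lookups
#4 VA=0x2C360B919 (w,kernel):
  L0 @0x2D[11] → 0x49007  P=1,RW=1,US=1,PS=0
  L1 @0x49[27] → 0x4C007  P=1,RW=1,US=1,PS=0
  L2 @0x4C[11] → 0x50005  P=1,RW=0,US=1,PS=0
  ⇒ fault: PROTECTION_VIOLATION  — 3 lookups
#5 VA=0x500019076 (w,user):
  L0 @0x2D[20] → 0x53007  P=1,RW=1,US=1,PS=0
  L1 @0x53[0] → 0x57007  P=1,RW=1,US=1,PS=0
  L2 @0x57[25] → 0x58003  P=1,RW=1,US=0,PS=0
  ⇒ fault: PROTECTION_VIOLATION  — 3 lookups

Entries read for #4: 3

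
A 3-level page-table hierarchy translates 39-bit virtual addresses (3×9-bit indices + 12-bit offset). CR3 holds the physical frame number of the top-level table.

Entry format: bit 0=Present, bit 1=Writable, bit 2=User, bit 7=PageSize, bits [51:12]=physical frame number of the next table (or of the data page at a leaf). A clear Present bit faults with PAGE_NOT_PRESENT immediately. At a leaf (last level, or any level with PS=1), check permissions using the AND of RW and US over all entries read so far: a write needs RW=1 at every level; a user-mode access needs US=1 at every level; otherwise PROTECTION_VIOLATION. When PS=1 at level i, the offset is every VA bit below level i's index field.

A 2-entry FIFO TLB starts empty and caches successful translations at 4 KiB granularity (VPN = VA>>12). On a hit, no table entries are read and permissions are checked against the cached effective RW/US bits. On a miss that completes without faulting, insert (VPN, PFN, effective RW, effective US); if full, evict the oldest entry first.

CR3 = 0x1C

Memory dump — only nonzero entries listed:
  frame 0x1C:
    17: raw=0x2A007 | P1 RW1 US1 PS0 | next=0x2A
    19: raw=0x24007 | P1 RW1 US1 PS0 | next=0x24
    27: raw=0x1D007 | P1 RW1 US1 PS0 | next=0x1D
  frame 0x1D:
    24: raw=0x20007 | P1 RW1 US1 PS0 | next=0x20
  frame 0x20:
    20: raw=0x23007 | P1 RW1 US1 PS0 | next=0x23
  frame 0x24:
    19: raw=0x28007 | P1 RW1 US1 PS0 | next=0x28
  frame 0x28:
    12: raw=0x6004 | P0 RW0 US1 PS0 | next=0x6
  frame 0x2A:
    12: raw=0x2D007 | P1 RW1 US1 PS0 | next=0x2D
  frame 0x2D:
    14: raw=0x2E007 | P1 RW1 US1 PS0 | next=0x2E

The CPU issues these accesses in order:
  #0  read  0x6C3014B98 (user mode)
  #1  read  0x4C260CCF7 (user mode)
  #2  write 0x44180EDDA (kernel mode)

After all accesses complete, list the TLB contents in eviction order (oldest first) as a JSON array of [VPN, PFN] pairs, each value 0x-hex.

Trace:
#0 VA=0x6C3014B98 (r,user):
  L0: frame=0x1C idx=27 entry=0x1D007 [P=1 RW=1 US=1 PS=0]
  L1: frame=0x1D idx=24 entry=0x20007 [P=1 RW=1 US=1 PS=0]
  L2: frame=0x20 idx=20 entry=0x23007 [P=1 RW=1 US=1 PS=0]
  → PA=0x23B98  (3 entries read)
#1 VA=0x4C260CCF7 (r,user):
  L0: frame=0x1C idx=19 entry=0x24007 [P=1 RW=1 US=1 PS=0]
  L1: frame=0x24 idx=19 entry=0x28007 [P=1 RW=1 US=1 PS=0]
  L2: frame=0x28 idx=12 entry=0x6004 [P=0 RW=0 US=1 PS=0]
  ✗ PAGE_NOT_PRESENT  [3 reads]
#2 VA=0x44180EDDA (w,kernel):
  L0: frame=0x1C idx=17 entry=0x2A007 [P=1 RW=1 US=1 PS=0]
  L1: frame=0x2A idx=12 entry=0x2D007 [P=1 RW=1 US=1 PS=0]
  L2: frame=0x2D idx=14 entry=0x2E007 [P=1 RW=1 US=1 PS=0]
  → PA=0x2EDDA  (3 entries read)

TLB: [["0x6C3014", "0x23"], ["0x44180E", "0x2E"]]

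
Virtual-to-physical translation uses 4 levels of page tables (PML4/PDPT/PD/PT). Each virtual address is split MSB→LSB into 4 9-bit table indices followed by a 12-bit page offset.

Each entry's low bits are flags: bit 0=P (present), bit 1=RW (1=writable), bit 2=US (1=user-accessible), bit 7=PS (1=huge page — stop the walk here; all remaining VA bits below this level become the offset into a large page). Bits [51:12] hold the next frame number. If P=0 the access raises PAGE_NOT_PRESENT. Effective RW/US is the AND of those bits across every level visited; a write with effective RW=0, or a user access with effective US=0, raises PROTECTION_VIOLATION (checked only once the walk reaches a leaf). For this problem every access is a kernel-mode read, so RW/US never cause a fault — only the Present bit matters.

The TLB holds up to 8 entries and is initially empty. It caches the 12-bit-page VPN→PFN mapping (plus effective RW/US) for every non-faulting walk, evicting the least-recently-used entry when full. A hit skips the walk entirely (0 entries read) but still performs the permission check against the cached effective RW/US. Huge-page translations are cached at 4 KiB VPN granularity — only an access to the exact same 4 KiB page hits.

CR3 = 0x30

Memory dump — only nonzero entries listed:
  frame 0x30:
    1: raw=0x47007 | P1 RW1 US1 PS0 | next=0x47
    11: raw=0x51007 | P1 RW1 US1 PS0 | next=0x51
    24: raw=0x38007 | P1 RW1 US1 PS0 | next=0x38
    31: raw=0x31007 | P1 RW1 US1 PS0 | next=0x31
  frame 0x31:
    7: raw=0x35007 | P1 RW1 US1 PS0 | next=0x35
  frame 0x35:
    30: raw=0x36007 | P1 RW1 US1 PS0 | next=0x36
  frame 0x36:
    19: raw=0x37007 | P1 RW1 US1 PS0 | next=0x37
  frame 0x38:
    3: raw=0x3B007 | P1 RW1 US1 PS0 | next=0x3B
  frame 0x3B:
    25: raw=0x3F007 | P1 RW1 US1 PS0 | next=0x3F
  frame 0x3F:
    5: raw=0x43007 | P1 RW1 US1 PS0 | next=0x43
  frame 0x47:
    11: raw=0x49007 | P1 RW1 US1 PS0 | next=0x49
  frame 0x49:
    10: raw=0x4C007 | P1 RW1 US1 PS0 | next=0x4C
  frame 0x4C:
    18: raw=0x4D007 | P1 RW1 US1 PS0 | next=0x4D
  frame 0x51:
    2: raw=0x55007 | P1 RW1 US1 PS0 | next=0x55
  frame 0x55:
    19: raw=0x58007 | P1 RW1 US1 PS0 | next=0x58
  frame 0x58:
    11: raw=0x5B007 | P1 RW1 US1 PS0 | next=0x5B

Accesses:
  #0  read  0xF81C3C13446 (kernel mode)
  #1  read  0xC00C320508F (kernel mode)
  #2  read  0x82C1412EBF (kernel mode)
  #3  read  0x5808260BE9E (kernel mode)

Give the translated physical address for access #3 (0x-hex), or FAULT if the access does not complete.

Trace:
#0 VA=0xF81C3C13446 (r,kernel):
  L0: frame=0x30 idx=31 entry=0x31007 [P=1 RW=1 US=1 PS=0]
  L1: frame=0x31 idx=7 entry=0x35007 [P=1 RW=1 US=1 PS=0]
  L2: frame=0x35 idx=30 entry=0x36007 [P=1 RW=1 US=1 PS=0]
  L3: frame=0x36 idx=19 entry=0x37007 [P=1 RW=1 US=1 PS=0]
  ⇒ phys 0x37446  [4 reads]
#1 VA=0xC00C320508F (r,kernel):
  L0: frame=0x30 idx=24 entry=0x38007 [P=1 RW=1 US=1 PS=0]
  L1: frame=0x38 idx=3 entry=0x3B007 [P=1 RW=1 US=1 PS=0]
  L2: frame=0x3B idx=25 entry=0x3F007 [P=1 RW=1 US=1 PS=0]
  L3: frame=0x3F idx=5 entry=0x43007 [P=1 RW=1 US=1 PS=0]
  ⇒ phys 0x4308F  [4 reads]
#2 VA=0x82C1412EBF (r,kernel):
  L0: frame=0x30 idx=1 entry=0x47007 [P=1 RW=1 US=1 PS=0]
  L1: frame=0x47 idx=11 entry=0x49007 [P=1 RW=1 US=1 PS=0]
  L2: frame=0x49 idx=10 entry=0x4C007 [P=1 RW=1 US=1 PS=0]
  L3: frame=0x4C idx=18 entry=0x4D007 [P=1 RW=1 US=1 PS=0]
  ⇒ phys 0x4DEBF  [4 reads]
#3 VA=0x5808260BE9E (r,kernel):
  L0: frame=0x30 idx=11 entry=0x51007 [P=1 RW=1 US=1 PS=0]
  L1: frame=0x51 idx=2 entry=0x55007 [P=1 RW=1 US=1 PS=0]
  L2: frame=0x55 idx=19 entry=0x58007 [P=1 RW=1 US=1 PS=0]
  L3: frame=0x58 idx=11 entry=0x5B007 [P=1 RW=1 US=1 PS=0]
  ⇒ phys 0x5BE9E  [4 reads]

Access #3 PA: 0x5BE9E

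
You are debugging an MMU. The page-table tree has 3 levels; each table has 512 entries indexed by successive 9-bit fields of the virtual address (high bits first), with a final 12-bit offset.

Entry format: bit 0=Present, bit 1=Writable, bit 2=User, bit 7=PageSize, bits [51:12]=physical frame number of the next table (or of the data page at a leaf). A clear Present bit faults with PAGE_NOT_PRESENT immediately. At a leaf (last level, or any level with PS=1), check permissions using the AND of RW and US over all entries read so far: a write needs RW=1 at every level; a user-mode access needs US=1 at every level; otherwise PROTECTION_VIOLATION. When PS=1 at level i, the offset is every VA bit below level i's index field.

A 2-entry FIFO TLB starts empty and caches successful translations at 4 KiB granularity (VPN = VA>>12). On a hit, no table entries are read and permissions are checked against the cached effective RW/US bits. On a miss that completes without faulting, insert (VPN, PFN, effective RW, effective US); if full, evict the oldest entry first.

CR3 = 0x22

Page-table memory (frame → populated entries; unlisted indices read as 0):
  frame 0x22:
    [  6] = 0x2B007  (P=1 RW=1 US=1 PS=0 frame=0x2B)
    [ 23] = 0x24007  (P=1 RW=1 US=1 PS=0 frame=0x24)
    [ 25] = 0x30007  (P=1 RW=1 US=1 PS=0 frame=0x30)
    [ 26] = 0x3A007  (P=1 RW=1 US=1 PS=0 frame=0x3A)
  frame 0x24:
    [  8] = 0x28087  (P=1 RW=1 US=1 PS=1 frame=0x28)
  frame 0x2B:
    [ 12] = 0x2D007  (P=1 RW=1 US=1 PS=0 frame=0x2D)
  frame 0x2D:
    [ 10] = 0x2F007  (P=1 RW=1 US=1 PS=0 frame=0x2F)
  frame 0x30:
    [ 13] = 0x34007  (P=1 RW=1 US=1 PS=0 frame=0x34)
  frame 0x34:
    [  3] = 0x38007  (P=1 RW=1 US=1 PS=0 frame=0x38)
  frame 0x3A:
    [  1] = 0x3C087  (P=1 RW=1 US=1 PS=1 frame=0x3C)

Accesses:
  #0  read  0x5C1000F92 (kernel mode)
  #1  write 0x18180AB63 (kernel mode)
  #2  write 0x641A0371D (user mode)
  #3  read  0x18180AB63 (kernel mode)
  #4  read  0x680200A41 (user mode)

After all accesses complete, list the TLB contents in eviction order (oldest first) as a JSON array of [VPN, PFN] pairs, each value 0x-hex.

Trace:
#0 VA=0x5C1000F92 (r,kernel):
  lvl0: tbl 0x22, slot 23 ⇒ 0x24007 (P1/RW1/US1/PS0)
  lvl1: tbl 0x24, slot 8 ⇒ 0x28087 (P1/RW1/US1/PS1)
  ⇒ phys 0x28F92 (huge @L1)  [2 reads]
#1 VA=0x18180AB63 (w,kernel):
  lvl0: tbl 0x22, slot 6 ⇒ 0x2B007 (P1/RW1/US1/PS0)
  lvl1: tbl 0x2B, slot 12 ⇒ 0x2D007 (P1/RW1/US1/PS0)
  lvl2: tbl 0x2D, slot 10 ⇒ 0x2F007 (P1/RW1/US1/PS0)
  ⇒ phys 0x2FB63  [3 reads]
#2 VA=0x641A0371D (w,user):
  lvl0: tbl 0x22, slot 25 ⇒ 0x30007 (P1/RW1/US1/PS0)
  lvl1: tbl 0x30, slot 13 ⇒ 0x34007 (P1/RW1/US1/PS0)
  lvl2: tbl 0x34, slot 3 ⇒ 0x38007 (P1/RW1/US1/PS0)
  ⇒ phys 0x3871D  [3 reads]
#3 VA=0x18180AB63 (r,kernel):
  TLB hit vpn=0x18180A → PA=0x2FB63
#4 VA=0x680200A41 (r,user):
  lvl0: tbl 0x22, slot 26 ⇒ 0x3A007 (P1/RW1/US1/PS0)
  lvl1: tbl 0x3A, slot 1 ⇒ 0x3C087 (P1/RW1/US1/PS1)
  ⇒ phys 0x3CA41 (huge @L1)  [2 reads]

TLB: [["0x641A03", "0x38"], ["0x680200", "0x3C"]]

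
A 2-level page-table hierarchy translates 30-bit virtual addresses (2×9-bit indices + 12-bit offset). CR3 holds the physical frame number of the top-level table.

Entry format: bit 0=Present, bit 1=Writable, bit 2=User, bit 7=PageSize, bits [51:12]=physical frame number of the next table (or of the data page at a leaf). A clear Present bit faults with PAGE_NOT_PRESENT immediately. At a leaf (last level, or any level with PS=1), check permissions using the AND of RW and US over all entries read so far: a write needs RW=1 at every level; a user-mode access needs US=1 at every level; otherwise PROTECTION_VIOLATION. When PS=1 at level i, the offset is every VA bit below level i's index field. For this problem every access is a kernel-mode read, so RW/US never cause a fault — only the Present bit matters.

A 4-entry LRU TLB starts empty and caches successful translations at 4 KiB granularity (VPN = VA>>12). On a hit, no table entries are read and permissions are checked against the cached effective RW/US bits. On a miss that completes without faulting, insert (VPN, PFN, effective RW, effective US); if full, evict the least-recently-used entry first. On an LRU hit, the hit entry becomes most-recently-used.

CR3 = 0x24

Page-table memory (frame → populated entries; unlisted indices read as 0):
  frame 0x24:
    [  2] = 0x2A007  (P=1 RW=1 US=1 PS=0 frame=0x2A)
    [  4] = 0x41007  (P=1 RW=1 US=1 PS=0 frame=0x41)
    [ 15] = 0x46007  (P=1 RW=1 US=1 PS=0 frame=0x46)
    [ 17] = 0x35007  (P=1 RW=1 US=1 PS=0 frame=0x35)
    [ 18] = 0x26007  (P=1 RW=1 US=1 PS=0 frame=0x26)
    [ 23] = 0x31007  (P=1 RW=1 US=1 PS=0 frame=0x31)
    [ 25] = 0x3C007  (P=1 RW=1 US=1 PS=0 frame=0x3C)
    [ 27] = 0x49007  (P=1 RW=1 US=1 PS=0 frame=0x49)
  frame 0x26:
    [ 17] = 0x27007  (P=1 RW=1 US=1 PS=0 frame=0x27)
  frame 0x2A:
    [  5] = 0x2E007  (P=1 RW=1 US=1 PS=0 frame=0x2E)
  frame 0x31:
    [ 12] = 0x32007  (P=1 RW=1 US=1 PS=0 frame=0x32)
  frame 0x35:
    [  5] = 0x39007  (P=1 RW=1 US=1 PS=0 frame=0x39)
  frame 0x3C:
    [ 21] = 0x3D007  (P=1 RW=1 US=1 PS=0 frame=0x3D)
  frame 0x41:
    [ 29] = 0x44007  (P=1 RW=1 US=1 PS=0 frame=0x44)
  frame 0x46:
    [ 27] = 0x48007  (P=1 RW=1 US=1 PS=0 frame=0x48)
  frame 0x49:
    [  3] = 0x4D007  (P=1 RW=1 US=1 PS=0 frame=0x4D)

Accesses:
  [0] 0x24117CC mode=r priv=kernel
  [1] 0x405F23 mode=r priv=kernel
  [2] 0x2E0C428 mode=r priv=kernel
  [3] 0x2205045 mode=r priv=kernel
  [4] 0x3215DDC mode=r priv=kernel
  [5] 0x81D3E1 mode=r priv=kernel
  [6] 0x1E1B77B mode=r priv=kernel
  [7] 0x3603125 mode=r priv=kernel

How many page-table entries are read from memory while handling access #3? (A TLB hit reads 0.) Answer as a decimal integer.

Trace:
#0 VA=0x24117CC (r,kernel):
  [0] read 0x24 idx=18: raw=0x26007 flags P=1 W=1 U=1 S=0
  [1] read 0x26 idx=17: raw=0x27007 flags P=1 W=1 U=1 S=0
  → PA=0x277CC  (2 entries read)
#1 VA=0x405F23 (r,kernel):
  [0] read 0x24 idx=2: raw=0x2A007 flags P=1 W=1 U=1 S=0
  [1] read 0x2A idx=5: raw=0x2E007 flags P=1 W=1 U=1 S=0
  → PA=0x2EF23  (2 entries read)
#2 VA=0x2E0C428 (r,kernel):
  [0] read 0x24 idx=23: raw=0x31007 flags P=1 W=1 U=1 S=0
  [1] read 0x31 idx=12: raw=0x32007 flags P=1 W=1 U=1 S=0
  → PA=0x32428  (2 entries read)
#3 VA=0x2205045 (r,kernel):
  [0] read 0x24 idx=17: raw=0x35007 flags P=1 W=1 U=1 S=0
  [1] read 0x35 idx=5: raw=0x39007 flags P=1 W=1 U=1 S=0
  → PA=0x39045  (2 entries read)
#4 VA=0x3215DDC (r,kernel):
  [0] read 0x24 idx=25: raw=0x3C007 flags P=1 W=1 U=1 S=0
  [1] read 0x3C idx=21: raw=0x3D007 flags P=1 W=1 U=1 S=0
  → PA=0x3DDDC  (2 entries read)
#5 VA=0x81D3E1 (r,kernel):
  [0] read 0x24 idx=4: raw=0x41007 flags P=1 W=1 U=1 S=0
  [1] read 0x41 idx=29: raw=0x44007 flags P=1 W=1 U=1 S=0
  → PA=0x443E1  (2 entries read)
#6 VA=0x1E1B77B (r,kernel):
  [0] read 0x24 idx=15: raw=0x46007 flags P=1 W=1 U=1 S=0
  [1] read 0x46 idx=27: raw=0x48007 flags P=1 W=1 U=1 S=0
  → PA=0x4877B  (2 entries read)
#7 VA=0x3603125 (r,kernel):
  [0] read 0x24 idx=27: raw=0x49007 flags P=1 W=1 U=1 S=0
  [1] read 0x49 idx=3: raw=0x4D007 flags P=1 W=1 U=1 S=0
  → PA=0x4D125  (2 entries read)

Entries read for #3: 2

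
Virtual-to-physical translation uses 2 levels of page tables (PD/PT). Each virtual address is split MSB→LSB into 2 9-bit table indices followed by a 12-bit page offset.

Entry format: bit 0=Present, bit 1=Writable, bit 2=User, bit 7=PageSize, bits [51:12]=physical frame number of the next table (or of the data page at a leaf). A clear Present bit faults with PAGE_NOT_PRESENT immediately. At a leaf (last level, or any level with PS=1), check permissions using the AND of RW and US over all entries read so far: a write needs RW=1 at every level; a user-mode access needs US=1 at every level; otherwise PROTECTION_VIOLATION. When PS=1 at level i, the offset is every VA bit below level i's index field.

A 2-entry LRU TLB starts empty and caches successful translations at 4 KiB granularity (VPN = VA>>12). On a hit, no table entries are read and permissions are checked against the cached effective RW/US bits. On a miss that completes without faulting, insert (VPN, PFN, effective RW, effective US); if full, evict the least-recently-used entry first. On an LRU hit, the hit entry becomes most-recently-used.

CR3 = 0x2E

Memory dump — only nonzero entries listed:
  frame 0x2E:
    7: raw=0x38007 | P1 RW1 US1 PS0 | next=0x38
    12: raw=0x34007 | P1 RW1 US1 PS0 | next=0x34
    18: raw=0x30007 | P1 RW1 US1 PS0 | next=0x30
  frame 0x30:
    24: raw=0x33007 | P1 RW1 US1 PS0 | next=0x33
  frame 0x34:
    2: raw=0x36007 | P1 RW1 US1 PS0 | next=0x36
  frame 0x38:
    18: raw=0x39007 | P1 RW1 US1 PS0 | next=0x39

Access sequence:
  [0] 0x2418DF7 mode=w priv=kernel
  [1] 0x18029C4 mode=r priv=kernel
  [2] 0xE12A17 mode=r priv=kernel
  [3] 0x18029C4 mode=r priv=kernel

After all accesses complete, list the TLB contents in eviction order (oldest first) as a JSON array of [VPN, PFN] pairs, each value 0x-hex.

Per-access translation:
#0 VA=0x2418DF7 (w,kernel):
  lvl0: tbl 0x2E, slot 18 ⇒ 0x30007 (P1/RW1/US1/PS0)
  lvl1: tbl 0x30, slot 24 ⇒ 0x33007 (P1/RW1/US1/PS0)
  → PA=0x33DF7  (2 entries read)
#1 VA=0x18029C4 (r,kernel):
  lvl0: tbl 0x2E, slot 12 ⇒ 0x34007 (P1/RW1/US1/PS0)
  lvl1: tbl 0x34, slot 2 ⇒ 0x36007 (P1/RW1/US1/PS0)
  → PA=0x369C4  (2 entries read)
#2 VA=0xE12A17 (r,kernel):
  lvl0: tbl 0x2E, slot 7 ⇒ 0x38007 (P1/RW1/US1/PS0)
  lvl1: tbl 0x38, slot 18 ⇒ 0x39007 (P1/RW1/US1/PS0)
  → PA=0x39A17  (2 entries read)
#3 VA=0x18029C4 (r,kernel):
  TLB hit vpn=0x1802 → PA=0x369C4

TLB: [["0xE12", "0x39"], ["0x1802", "0x36"]]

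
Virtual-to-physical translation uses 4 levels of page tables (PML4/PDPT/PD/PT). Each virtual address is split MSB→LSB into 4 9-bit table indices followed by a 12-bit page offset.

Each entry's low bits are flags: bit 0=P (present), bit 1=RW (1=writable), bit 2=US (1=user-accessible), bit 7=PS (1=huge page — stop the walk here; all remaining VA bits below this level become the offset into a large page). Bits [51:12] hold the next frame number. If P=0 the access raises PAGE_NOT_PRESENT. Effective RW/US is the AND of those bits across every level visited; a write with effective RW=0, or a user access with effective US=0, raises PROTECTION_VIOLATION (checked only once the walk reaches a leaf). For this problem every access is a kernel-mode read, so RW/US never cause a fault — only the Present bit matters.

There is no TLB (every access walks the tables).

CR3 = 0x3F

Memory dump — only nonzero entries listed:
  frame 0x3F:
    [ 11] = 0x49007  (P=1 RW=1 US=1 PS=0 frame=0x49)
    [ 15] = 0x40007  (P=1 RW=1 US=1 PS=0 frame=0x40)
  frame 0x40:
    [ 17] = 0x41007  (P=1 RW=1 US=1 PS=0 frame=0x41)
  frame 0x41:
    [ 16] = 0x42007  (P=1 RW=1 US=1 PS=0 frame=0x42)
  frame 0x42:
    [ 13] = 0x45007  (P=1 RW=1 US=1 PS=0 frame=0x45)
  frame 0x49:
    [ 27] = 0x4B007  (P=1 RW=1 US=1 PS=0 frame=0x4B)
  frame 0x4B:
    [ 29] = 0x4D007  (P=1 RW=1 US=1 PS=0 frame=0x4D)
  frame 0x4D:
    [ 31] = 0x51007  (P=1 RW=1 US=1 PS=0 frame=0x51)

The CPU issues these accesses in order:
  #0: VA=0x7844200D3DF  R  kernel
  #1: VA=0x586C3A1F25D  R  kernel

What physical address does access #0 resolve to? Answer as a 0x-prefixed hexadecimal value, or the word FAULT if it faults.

Trace:
#0 VA=0x7844200D3DF (r,kernel):
  L0: frame=0x3F idx=15 entry=0x40007 [P=1 RW=1 US=1 PS=0]
  L1: frame=0x40 idx=17 entry=0x41007 [P=1 RW=1 US=1 PS=0]
  L2: frame=0x41 idx=16 entry=0x42007 [P=1 RW=1 US=1 PS=0]
  L3: frame=0x42 idx=13 entry=0x45007 [P=1 RW=1 US=1 PS=0]
  ⇒ phys 0x453DF  [4 reads]
#1 VA=0x586C3A1F25D (r,kernel):
  L0: frame=0x3F idx=11 entry=0x49007 [P=1 RW=1 US=1 PS=0]
  L1: frame=0x49 idx=27 entry=0x4B007 [P=1 RW=1 US=1 PS=0]
  L2: frame=0x4B idx=29 entry=0x4D007 [P=1 RW=1 US=1 PS=0]
  L3: frame=0x4D idx=31 entry=0x51007 [P=1 RW=1 US=1 PS=0]
  ⇒ phys 0x5125D  [4 reads]

Access #0 PA: 0x453DF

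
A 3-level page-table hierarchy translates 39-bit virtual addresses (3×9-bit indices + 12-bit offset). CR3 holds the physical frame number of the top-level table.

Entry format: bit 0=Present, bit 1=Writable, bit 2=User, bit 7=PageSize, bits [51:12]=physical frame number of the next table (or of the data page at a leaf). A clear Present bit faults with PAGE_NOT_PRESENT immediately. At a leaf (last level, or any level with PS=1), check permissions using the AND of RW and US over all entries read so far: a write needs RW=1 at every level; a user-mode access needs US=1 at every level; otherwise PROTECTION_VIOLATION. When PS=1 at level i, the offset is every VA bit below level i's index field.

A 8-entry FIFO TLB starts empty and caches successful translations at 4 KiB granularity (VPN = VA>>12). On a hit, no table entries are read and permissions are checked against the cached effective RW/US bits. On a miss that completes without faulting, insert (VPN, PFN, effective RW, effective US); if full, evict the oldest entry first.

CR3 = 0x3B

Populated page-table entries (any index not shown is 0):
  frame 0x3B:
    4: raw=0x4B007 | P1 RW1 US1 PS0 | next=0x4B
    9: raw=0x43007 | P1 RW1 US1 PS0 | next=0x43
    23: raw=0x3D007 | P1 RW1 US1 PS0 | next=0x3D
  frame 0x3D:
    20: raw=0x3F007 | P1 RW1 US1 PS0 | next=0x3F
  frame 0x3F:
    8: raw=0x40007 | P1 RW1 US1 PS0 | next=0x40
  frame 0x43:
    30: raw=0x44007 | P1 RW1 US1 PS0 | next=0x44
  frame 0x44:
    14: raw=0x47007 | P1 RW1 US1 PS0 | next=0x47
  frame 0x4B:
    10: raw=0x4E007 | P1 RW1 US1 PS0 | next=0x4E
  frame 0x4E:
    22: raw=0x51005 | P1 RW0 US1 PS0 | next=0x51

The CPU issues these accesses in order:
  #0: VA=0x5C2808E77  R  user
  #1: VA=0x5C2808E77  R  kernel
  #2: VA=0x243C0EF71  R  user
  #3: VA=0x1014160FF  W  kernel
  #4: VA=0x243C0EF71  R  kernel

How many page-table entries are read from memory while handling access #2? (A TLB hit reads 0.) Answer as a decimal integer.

Trace:
#0 VA=0x5C2808E77 (r,user):
  [0] read 0x3B idx=23: raw=0x3D007 flags P=1 W=1 U=1 S=0
  [1] read 0x3D idx=20: raw=0x3F007 flags P=1 W=1 U=1 S=0
  [2] read 0x3F idx=8: raw=0x40007 flags P=1 W=1 U=1 S=0
  → PA=0x40E77  (3 entries read)
#1 VA=0x5C2808E77 (r,kernel):
  TLB hit vpn=0x5C2808 → PA=0x40E77
#2 VA=0x243C0EF71 (r,user):
  [0] read 0x3B idx=9: raw=0x43007 flags P=1 W=1 U=1 S=0
  [1] read 0x43 idx=30: raw=0x44007 flags P=1 W=1 U=1 S=0
  [2] read 0x44 idx=14: raw=0x47007 flags P=1 W=1 U=1 S=0
  → PA=0x47F71  (3 entries read)
#3 VA=0x1014160FF (w,kernel):
  [0] read 0x3B idx=4: raw=0x4B007 flags P=1 W=1 U=1 S=0
  [1] read 0x4B idx=10: raw=0x4E007 flags P=1 W=1 U=1 S=0
  [2] read 0x4E idx=22: raw=0x51005 flags P=1 W=0 U=1 S=0
  ✗ PROTECTION_VIOLATION  [3 reads]
#4 VA=0x243C0EF71 (r,kernel):
  TLB hit vpn=0x243C0E → PA=0x47F71

Entries read for #2: 3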